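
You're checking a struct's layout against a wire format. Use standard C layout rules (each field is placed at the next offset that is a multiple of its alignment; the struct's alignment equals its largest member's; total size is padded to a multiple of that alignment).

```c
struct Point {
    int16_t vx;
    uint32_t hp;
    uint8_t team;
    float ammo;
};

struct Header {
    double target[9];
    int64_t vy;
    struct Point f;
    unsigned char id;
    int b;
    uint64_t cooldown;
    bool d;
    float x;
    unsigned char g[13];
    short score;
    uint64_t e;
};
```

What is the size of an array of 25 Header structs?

Point: @0: vx [2B, align 2] → 2; +2 pad (align 4); @4: hp [4B, align 4] → 8; @8: team [1B, align 1] → 9; +3 pad (align 4); @12: ammo [4B, align 4] → 16; size 16, align 4
@0: target [72B, align 8] → 72
@72: vy [8B, align 8] → 80
@80: f [16B, align 4] → 96
@96: id [1B, align 1] → 97
+3 pad (align 4)
@100: b [4B, align 4] → 104
@104: cooldown [8B, align 8] → 112
@112: d [1B, align 1] → 113
+3 pad (align 4)
@116: x [4B, align 4] → 120
@120: g [13B, align 1] → 133
+1 pad (align 2)
@134: score [2B, align 2] → 136
@136: e [8B, align 8] → 144
size 144, align 8
array of 25: 25 × 144 = 3600

3600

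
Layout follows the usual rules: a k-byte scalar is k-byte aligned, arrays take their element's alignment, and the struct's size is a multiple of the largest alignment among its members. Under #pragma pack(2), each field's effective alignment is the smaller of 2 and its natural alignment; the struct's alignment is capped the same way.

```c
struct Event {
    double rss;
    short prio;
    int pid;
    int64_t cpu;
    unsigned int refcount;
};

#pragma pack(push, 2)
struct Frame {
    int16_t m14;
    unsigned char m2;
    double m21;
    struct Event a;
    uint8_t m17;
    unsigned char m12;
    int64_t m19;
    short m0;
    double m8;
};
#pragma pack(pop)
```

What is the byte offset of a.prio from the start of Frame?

Event: rss at 0 (size 8, align 8) → ends 8; prio at 8 (size 2, align 2) → ends 10; pad 2 to align 4 for pid; pid at 12 (size 4, align 4) → ends 16; cpu at 16 (size 8, align 8) → ends 24; refcount at 24 (size 4, align 4) → ends 28; tail pad 4 to reach multiple of 8; total 32 bytes, alignment 8
m14 at 0 (size 2, align 2) → ends 2
m2 at 2 (size 1, align 1) → ends 3
pad 1 to align 2 for m21
m21 at 4 (size 8, align 2) → ends 12
a at 12 (size 32, align 2) → ends 44
within Event: prio at 8
12 + 8 = 20

20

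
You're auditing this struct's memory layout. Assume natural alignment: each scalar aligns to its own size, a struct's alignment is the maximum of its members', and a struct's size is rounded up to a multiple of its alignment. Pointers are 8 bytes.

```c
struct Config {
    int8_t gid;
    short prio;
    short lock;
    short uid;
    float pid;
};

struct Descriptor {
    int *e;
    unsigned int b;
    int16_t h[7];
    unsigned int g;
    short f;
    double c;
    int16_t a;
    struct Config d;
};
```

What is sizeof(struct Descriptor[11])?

Config: @0: gid [1B, align 1] → 1; +1 pad (align 2); @2: prio [2B, align 2] → 4; @4: lock [2B, align 2] → 6; @6: uid [2B, align 2] → 8; @8: pid [4B, align 4] → 12; size 12, align 4
@0: e [8B, align 8] → 8
@8: b [4B, align 4] → 12
@12: h [14B, align 2] → 26
+2 pad (align 4)
@28: g [4B, align 4] → 32
@32: f [2B, align 2] → 34
+6 pad (align 8)
@40: c [8B, align 8] → 48
@48: a [2B, align 2] → 50
+2 pad (align 4)
@52: d [12B, align 4] → 64
size 64, align 8
array of 11: 11 × 64 = 704

704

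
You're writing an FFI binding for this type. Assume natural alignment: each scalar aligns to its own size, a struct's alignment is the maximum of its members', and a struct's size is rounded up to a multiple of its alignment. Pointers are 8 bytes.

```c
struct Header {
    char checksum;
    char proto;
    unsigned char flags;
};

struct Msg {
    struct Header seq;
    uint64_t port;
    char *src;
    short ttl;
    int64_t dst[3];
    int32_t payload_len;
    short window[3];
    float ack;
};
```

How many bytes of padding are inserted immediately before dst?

Header: checksum at 0 (size 1, align 1) → ends 1; proto at 1 (size 1, align 1) → ends 2; flags at 2 (size 1, align 1) → ends 3; total 3 bytes, alignment 1
seq at 0 (size 3, align 1) → ends 3
pad 5 to align 8 for port
port at 8 (size 8, align 8) → ends 16
src at 16 (size 8, align 8) → ends 24
ttl at 24 (size 2, align 2) → ends 26
pad 6 to align 8 for dst
dst at 32 (size 24, align 8) → ends 56

6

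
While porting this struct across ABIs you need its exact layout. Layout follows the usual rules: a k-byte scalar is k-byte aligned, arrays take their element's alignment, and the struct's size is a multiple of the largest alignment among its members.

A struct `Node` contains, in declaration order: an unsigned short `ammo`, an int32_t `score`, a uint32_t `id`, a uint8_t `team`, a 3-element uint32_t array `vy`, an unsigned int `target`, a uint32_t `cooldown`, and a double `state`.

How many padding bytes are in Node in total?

9

@0: ammo [2B, align 2] → 2
+2 pad (align 4)
@4: score [4B, align 4] → 8
@8: id [4B, align 4] → 12
@12: team [1B, align 1] → 13
+3 pad (align 4)
@16: vy [12B, align 4] → 28
@28: target [4B, align 4] → 32
@32: cooldown [4B, align 4] → 36
+4 pad (align 8)
@40: state [8B, align 8] → 48
size 48, align 8
data bytes 39, size 48 → padding 9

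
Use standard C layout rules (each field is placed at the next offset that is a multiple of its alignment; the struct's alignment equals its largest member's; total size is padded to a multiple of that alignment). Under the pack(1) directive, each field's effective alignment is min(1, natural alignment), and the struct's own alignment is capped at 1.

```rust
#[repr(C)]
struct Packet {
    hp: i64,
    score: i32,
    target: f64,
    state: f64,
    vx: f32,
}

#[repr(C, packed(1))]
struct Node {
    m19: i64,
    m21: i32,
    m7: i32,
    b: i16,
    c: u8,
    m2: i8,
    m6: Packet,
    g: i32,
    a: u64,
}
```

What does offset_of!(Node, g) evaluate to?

Packet: 0..8  hp  (8B, 8-aligned); 8..12  score  (4B, 4-aligned); 12..16  -- padding (4B); 16..24  target  (8B, 8-aligned); 24..32  state  (8B, 8-aligned); 32..36  vx  (4B, 4-aligned); 36..40  -- tail padding (4B); sizeof = 40, alignof = 8
0..8  m19  (8B, 1-aligned)
8..12  m21  (4B, 1-aligned)
12..16  m7  (4B, 1-aligned)
16..18  b  (2B, 1-aligned)
18..19  c  (1B, 1-aligned)
19..20  m2  (1B, 1-aligned)
20..60  m6  (40B, 1-aligned)
60..64  g  (4B, 1-aligned)

60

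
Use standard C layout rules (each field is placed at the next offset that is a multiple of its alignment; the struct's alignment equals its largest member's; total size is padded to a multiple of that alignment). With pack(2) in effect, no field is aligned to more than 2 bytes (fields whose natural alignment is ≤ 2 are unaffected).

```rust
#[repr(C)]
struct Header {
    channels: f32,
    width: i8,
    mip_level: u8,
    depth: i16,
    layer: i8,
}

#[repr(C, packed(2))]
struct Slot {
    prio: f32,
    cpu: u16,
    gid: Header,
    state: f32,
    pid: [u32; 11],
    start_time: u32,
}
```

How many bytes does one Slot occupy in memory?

70

Header: @0: channels [4B, align 4] → 4; @4: width [1B, align 1] → 5; @5: mip_level [1B, align 1] → 6; @6: depth [2B, align 2] → 8; @8: layer [1B, align 1] → 9; +3 tail pad (align 4); size 12, align 4
@0: prio [4B, align 2] → 4
@4: cpu [2B, align 2] → 6
@6: gid [12B, align 2] → 18
@18: state [4B, align 2] → 22
@22: pid [44B, align 2] → 66
@66: start_time [4B, align 2] → 70
size 70, align 2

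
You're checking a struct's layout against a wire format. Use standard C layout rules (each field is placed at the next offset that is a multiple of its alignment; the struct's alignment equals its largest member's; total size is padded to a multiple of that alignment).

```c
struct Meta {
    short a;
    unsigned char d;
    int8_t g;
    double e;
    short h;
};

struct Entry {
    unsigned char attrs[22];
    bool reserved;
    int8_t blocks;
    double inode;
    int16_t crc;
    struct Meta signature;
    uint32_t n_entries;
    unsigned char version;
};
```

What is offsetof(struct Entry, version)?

Meta: 0..2  a  (2B, 2-aligned); 2..3  d  (1B, 1-aligned); 3..4  g  (1B, 1-aligned); 4..8  -- padding (4B); 8..16  e  (8B, 8-aligned); 16..18  h  (2B, 2-aligned); 18..24  -- tail padding (6B); sizeof = 24, alignof = 8
0..22  attrs  (22B, 1-aligned)
22..23  reserved  (1B, 1-aligned)
23..24  blocks  (1B, 1-aligned)
24..32  inode  (8B, 8-aligned)
32..34  crc  (2B, 2-aligned)
34..40  -- padding (6B)
40..64  signature  (24B, 8-aligned)
64..68  n_entries  (4B, 4-aligned)
68..69  version  (1B, 1-aligned)

68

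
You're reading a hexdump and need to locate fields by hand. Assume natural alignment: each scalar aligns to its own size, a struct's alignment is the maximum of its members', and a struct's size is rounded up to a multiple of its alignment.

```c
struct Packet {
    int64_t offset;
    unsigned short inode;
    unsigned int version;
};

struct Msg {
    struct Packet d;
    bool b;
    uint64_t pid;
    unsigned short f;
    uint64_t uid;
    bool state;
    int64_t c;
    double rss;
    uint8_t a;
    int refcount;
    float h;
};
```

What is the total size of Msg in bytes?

88 bytes

Packet: 0..8  offset  (8B, 8-aligned); 8..10  inode  (2B, 2-aligned); 10..12  -- padding (2B); 12..16  version  (4B, 4-aligned); sizeof = 16, alignof = 8
0..16  d  (16B, 8-aligned)
16..17  b  (1B, 1-aligned)
17..24  -- padding (7B)
24..32  pid  (8B, 8-aligned)
32..34  f  (2B, 2-aligned)
34..40  -- padding (6B)
40..48  uid  (8B, 8-aligned)
48..49  state  (1B, 1-aligned)
49..56  -- padding (7B)
56..64  c  (8B, 8-aligned)
64..72  rss  (8B, 8-aligned)
72..73  a  (1B, 1-aligned)
73..76  -- padding (3B)
76..80  refcount  (4B, 4-aligned)
80..84  h  (4B, 4-aligned)
84..88  -- tail padding (4B)
sizeof = 88, alignof = 8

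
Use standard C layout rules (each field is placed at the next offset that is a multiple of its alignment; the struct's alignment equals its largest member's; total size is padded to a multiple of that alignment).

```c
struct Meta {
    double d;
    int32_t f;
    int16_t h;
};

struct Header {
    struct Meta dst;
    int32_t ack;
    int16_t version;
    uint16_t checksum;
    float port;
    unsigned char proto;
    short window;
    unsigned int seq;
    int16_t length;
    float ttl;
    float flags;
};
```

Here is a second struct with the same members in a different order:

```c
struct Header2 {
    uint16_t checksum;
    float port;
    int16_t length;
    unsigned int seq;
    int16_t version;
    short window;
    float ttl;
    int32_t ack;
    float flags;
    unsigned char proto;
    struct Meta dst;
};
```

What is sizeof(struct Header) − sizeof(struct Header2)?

Meta: d at 0 (size 8, align 8) → ends 8; f at 8 (size 4, align 4) → ends 12; h at 12 (size 2, align 2) → ends 14; tail pad 2 to reach multiple of 8; total 16 bytes, alignment 8
dst at 0 (size 16, align 8) → ends 16
ack at 16 (size 4, align 4) → ends 20
version at 20 (size 2, align 2) → ends 22
checksum at 22 (size 2, align 2) → ends 24
port at 24 (size 4, align 4) → ends 28
proto at 28 (size 1, align 1) → ends 29
pad 1 to align 2 for window
window at 30 (size 2, align 2) → ends 32
seq at 32 (size 4, align 4) → ends 36
length at 36 (size 2, align 2) → ends 38
pad 2 to align 4 for ttl
ttl at 40 (size 4, align 4) → ends 44
flags at 44 (size 4, align 4) → ends 48
total 48 bytes, alignment 8
— Header2 —
checksum at 0 (size 2, align 2) → ends 2
pad 2 to align 4 for port
port at 4 (size 4, align 4) → ends 8
length at 8 (size 2, align 2) → ends 10
pad 2 to align 4 for seq
seq at 12 (size 4, align 4) → ends 16
version at 16 (size 2, align 2) → ends 18
window at 18 (size 2, align 2) → ends 20
ttl at 20 (size 4, align 4) → ends 24
ack at 24 (size 4, align 4) → ends 28
flags at 28 (size 4, align 4) → ends 32
proto at 32 (size 1, align 1) → ends 33
pad 7 to align 8 for dst
dst at 40 (size 16, align 8) → ends 56
total 56 bytes, alignment 8
48 − 56 = -8

-8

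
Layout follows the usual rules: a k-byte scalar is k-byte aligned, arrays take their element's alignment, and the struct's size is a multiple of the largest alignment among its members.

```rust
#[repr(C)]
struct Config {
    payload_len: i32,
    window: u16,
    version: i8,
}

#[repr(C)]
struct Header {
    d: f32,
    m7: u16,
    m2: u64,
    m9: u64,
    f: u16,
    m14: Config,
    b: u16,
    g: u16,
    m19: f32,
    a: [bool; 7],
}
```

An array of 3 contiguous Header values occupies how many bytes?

Config: 0..4  payload_len  (4B, 4-aligned); 4..6  window  (2B, 2-aligned); 6..7  version  (1B, 1-aligned); 7..8  -- tail padding (1B); sizeof = 8, alignof = 4
0..4  d  (4B, 4-aligned)
4..6  m7  (2B, 2-aligned)
6..8  -- padding (2B)
8..16  m2  (8B, 8-aligned)
16..24  m9  (8B, 8-aligned)
24..26  f  (2B, 2-aligned)
26..28  -- padding (2B)
28..36  m14  (8B, 4-aligned)
36..38  b  (2B, 2-aligned)
38..40  g  (2B, 2-aligned)
40..44  m19  (4B, 4-aligned)
44..51  a  (7B, 1-aligned)
51..56  -- tail padding (5B)
sizeof = 56, alignof = 8
array of 3: 3 × 56 = 168

168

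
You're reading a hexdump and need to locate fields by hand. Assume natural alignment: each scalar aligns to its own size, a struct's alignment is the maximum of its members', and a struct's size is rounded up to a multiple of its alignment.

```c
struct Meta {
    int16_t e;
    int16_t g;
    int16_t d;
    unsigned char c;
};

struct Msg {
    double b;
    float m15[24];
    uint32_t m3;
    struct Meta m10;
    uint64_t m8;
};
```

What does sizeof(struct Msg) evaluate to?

Meta: @0: e [2B, align 2] → 2; @2: g [2B, align 2] → 4; @4: d [2B, align 2] → 6; @6: c [1B, align 1] → 7; +1 tail pad (align 2); size 8, align 2
@0: b [8B, align 8] → 8
@8: m15 [96B, align 4] → 104
@104: m3 [4B, align 4] → 108
@108: m10 [8B, align 2] → 116
+4 pad (align 8)
@120: m8 [8B, align 8] → 128
size 128, align 8

128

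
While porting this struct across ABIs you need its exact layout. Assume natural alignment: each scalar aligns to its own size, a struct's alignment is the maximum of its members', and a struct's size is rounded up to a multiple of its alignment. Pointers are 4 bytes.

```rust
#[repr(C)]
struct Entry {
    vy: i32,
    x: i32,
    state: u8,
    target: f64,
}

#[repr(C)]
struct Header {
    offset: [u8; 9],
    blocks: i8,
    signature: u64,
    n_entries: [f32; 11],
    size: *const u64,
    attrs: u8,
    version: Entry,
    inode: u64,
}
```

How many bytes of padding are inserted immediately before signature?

6

Entry: vy at 0 (size 4, align 4) → ends 4; x at 4 (size 4, align 4) → ends 8; state at 8 (size 1, align 1) → ends 9; pad 7 to align 8 for target; target at 16 (size 8, align 8) → ends 24; total 24 bytes, alignment 8
offset at 0 (size 9, align 1) → ends 9
blocks at 9 (size 1, align 1) → ends 10
pad 6 to align 8 for signature
signature at 16 (size 8, align 8) → ends 24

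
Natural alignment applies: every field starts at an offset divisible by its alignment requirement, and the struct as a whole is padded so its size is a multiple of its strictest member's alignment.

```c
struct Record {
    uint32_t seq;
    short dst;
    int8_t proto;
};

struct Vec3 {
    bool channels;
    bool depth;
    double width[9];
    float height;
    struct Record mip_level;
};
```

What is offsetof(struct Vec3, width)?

Record: @0: seq [4B, align 4] → 4; @4: dst [2B, align 2] → 6; @6: proto [1B, align 1] → 7; +1 tail pad (align 4); size 8, align 4
@0: channels [1B, align 1] → 1
@1: depth [1B, align 1] → 2
+6 pad (align 8)
@8: width [72B, align 8] → 80

8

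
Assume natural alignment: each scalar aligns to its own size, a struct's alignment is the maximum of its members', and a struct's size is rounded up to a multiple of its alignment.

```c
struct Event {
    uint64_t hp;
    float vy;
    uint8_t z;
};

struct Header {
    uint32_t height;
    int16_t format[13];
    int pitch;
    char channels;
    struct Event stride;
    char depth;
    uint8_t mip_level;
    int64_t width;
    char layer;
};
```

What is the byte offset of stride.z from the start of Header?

Event: hp at 0 (size 8, align 8) → ends 8; vy at 8 (size 4, align 4) → ends 12; z at 12 (size 1, align 1) → ends 13; tail pad 3 to reach multiple of 8; total 16 bytes, alignment 8
height at 0 (size 4, align 4) → ends 4
format at 4 (size 26, align 2) → ends 30
pad 2 to align 4 for pitch
pitch at 32 (size 4, align 4) → ends 36
channels at 36 (size 1, align 1) → ends 37
pad 3 to align 8 for stride
stride at 40 (size 16, align 8) → ends 56
within Event: z at 12
40 + 12 = 52

52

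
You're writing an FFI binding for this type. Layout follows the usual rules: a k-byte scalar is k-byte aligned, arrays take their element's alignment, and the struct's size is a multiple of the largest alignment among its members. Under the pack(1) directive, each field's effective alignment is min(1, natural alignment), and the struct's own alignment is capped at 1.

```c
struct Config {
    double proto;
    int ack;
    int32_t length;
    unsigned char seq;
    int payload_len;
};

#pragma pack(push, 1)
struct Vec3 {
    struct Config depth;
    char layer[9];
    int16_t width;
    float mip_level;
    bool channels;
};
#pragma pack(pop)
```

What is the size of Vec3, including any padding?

Config: 0..8  proto  (8B, 8-aligned); 8..12  ack  (4B, 4-aligned); 12..16  length  (4B, 4-aligned); 16..17  seq  (1B, 1-aligned); 17..20  -- padding (3B); 20..24  payload_len  (4B, 4-aligned); sizeof = 24, alignof = 8
0..24  depth  (24B, 1-aligned)
24..33  layer  (9B, 1-aligned)
33..35  width  (2B, 1-aligned)
35..39  mip_level  (4B, 1-aligned)
39..40  channels  (1B, 1-aligned)
sizeof = 40, alignof = 1

40 bytes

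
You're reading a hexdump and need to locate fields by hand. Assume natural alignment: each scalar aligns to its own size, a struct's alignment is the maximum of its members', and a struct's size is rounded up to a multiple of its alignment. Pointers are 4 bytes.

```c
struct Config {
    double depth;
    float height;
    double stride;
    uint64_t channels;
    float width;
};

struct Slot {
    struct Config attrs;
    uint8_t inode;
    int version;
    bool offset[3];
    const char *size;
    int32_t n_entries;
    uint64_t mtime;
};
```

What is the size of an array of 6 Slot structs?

432

Config: @0: depth [8B, align 8] → 8; @8: height [4B, align 4] → 12; +4 pad (align 8); @16: stride [8B, align 8] → 24; @24: channels [8B, align 8] → 32; @32: width [4B, align 4] → 36; +4 tail pad (align 8); size 40, align 8
@0: attrs [40B, align 8] → 40
@40: inode [1B, align 1] → 41
+3 pad (align 4)
@44: version [4B, align 4] → 48
@48: offset [3B, align 1] → 51
+1 pad (align 4)
@52: size [4B, align 4] → 56
@56: n_entries [4B, align 4] → 60
+4 pad (align 8)
@64: mtime [8B, align 8] → 72
size 72, align 8
array of 6: 6 × 72 = 432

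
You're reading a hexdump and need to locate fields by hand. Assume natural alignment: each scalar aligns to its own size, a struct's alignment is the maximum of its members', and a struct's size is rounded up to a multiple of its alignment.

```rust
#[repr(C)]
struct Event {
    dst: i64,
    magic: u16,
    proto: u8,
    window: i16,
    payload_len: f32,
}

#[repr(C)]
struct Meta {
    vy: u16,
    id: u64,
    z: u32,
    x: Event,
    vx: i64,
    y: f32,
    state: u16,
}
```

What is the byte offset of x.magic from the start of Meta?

Event: 0..8  dst  (8B, 8-aligned); 8..10  magic  (2B, 2-aligned); 10..11  proto  (1B, 1-aligned); 11..12  -- padding (1B); 12..14  window  (2B, 2-aligned); 14..16  -- padding (2B); 16..20  payload_len  (4B, 4-aligned); 20..24  -- tail padding (4B); sizeof = 24, alignof = 8
0..2  vy  (2B, 2-aligned)
2..8  -- padding (6B)
8..16  id  (8B, 8-aligned)
16..20  z  (4B, 4-aligned)
20..24  -- padding (4B)
24..48  x  (24B, 8-aligned)
within Event: magic at 8
24 + 8 = 32

32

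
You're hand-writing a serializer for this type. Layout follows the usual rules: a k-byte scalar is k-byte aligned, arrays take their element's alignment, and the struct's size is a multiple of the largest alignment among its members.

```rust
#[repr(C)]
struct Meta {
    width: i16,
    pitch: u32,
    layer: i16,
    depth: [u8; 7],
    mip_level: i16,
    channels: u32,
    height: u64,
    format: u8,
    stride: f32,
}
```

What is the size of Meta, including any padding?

40

width at 0 (size 2, align 2) → ends 2
pad 2 to align 4 for pitch
pitch at 4 (size 4, align 4) → ends 8
layer at 8 (size 2, align 2) → ends 10
depth at 10 (size 7, align 1) → ends 17
pad 1 to align 2 for mip_level
mip_level at 18 (size 2, align 2) → ends 20
channels at 20 (size 4, align 4) → ends 24
height at 24 (size 8, align 8) → ends 32
format at 32 (size 1, align 1) → ends 33
pad 3 to align 4 for stride
stride at 36 (size 4, align 4) → ends 40
total 40 bytes, alignment 8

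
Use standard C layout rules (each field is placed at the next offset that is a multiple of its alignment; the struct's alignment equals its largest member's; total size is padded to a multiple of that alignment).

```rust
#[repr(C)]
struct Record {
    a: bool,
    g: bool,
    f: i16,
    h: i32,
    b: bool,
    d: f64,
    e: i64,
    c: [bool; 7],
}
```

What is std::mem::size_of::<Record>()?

@0: a [1B, align 1] → 1
@1: g [1B, align 1] → 2
@2: f [2B, align 2] → 4
@4: h [4B, align 4] → 8
@8: b [1B, align 1] → 9
+7 pad (align 8)
@16: d [8B, align 8] → 24
@24: e [8B, align 8] → 32
@32: c [7B, align 1] → 39
+1 tail pad (align 8)
size 40, align 8

40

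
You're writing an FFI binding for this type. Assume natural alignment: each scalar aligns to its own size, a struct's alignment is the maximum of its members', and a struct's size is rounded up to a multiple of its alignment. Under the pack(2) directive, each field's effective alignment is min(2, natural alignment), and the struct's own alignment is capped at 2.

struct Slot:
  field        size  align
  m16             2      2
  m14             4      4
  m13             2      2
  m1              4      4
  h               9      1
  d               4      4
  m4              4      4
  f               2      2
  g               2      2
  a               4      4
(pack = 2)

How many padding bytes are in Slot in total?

1

0..2  m16  (2B, 2-aligned)
2..6  m14  (4B, 2-aligned)
6..8  m13  (2B, 2-aligned)
8..12  m1  (4B, 2-aligned)
12..21  h  (9B, 1-aligned)
21..22  -- padding (1B)
22..26  d  (4B, 2-aligned)
26..30  m4  (4B, 2-aligned)
30..32  f  (2B, 2-aligned)
32..34  g  (2B, 2-aligned)
34..38  a  (4B, 2-aligned)
sizeof = 38, alignof = 2
data bytes 37, size 38 → padding 1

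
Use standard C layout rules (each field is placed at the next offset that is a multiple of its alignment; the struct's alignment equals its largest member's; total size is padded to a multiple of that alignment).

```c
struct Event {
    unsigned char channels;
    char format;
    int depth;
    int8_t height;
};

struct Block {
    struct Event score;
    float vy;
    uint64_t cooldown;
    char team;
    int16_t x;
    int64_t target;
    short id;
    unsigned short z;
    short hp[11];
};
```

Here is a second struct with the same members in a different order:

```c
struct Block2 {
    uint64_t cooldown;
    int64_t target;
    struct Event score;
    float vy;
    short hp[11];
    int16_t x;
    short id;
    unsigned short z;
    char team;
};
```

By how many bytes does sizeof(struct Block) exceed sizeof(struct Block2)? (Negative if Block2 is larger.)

8

Event: channels at 0 (size 1, align 1) → ends 1; format at 1 (size 1, align 1) → ends 2; pad 2 to align 4 for depth; depth at 4 (size 4, align 4) → ends 8; height at 8 (size 1, align 1) → ends 9; tail pad 3 to reach multiple of 4; total 12 bytes, alignment 4
score at 0 (size 12, align 4) → ends 12
vy at 12 (size 4, align 4) → ends 16
cooldown at 16 (size 8, align 8) → ends 24
team at 24 (size 1, align 1) → ends 25
pad 1 to align 2 for x
x at 26 (size 2, align 2) → ends 28
pad 4 to align 8 for target
target at 32 (size 8, align 8) → ends 40
id at 40 (size 2, align 2) → ends 42
z at 42 (size 2, align 2) → ends 44
hp at 44 (size 22, align 2) → ends 66
tail pad 6 to reach multiple of 8
total 72 bytes, alignment 8
— Block2 —
cooldown at 0 (size 8, align 8) → ends 8
target at 8 (size 8, align 8) → ends 16
score at 16 (size 12, align 4) → ends 28
vy at 28 (size 4, align 4) → ends 32
hp at 32 (size 22, align 2) → ends 54
x at 54 (size 2, align 2) → ends 56
id at 56 (size 2, align 2) → ends 58
z at 58 (size 2, align 2) → ends 60
team at 60 (size 1, align 1) → ends 61
tail pad 3 to reach multiple of 8
total 64 bytes, alignment 8
72 − 64 = 8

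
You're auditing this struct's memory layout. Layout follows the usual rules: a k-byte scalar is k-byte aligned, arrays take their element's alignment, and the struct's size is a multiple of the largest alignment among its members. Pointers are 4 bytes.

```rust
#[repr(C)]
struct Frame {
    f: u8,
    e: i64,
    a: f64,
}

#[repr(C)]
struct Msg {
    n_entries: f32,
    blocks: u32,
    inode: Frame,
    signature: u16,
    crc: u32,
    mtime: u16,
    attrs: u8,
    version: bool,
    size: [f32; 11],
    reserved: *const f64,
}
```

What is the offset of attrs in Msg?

Frame: f at 0 (size 1, align 1) → ends 1; pad 7 to align 8 for e; e at 8 (size 8, align 8) → ends 16; a at 16 (size 8, align 8) → ends 24; total 24 bytes, alignment 8
n_entries at 0 (size 4, align 4) → ends 4
blocks at 4 (size 4, align 4) → ends 8
inode at 8 (size 24, align 8) → ends 32
signature at 32 (size 2, align 2) → ends 34
pad 2 to align 4 for crc
crc at 36 (size 4, align 4) → ends 40
mtime at 40 (size 2, align 2) → ends 42
attrs at 42 (size 1, align 1) → ends 43

42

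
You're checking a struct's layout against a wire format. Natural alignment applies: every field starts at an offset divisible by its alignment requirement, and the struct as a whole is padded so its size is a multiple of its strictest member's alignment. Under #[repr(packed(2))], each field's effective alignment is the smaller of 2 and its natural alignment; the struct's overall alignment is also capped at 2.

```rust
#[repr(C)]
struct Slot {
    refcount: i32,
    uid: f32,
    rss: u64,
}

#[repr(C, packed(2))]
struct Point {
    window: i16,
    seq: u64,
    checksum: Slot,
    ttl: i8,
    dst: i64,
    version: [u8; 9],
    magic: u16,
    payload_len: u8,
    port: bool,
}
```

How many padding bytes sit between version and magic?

1

Slot: @0: refcount [4B, align 4] → 4; @4: uid [4B, align 4] → 8; @8: rss [8B, align 8] → 16; size 16, align 8
@0: window [2B, align 2] → 2
@2: seq [8B, align 2] → 10
@10: checksum [16B, align 2] → 26
@26: ttl [1B, align 1] → 27
+1 pad (align 2)
@28: dst [8B, align 2] → 36
@36: version [9B, align 1] → 45
+1 pad (align 2)
@46: magic [2B, align 2] → 48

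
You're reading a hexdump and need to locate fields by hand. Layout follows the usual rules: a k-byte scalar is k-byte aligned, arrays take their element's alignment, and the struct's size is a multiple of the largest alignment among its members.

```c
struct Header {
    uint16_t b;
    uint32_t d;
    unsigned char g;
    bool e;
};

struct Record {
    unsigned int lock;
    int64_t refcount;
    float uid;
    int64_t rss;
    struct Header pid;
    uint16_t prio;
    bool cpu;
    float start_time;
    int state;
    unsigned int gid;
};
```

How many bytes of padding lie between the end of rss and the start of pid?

Header: 0..2  b  (2B, 2-aligned); 2..4  -- padding (2B); 4..8  d  (4B, 4-aligned); 8..9  g  (1B, 1-aligned); 9..10  e  (1B, 1-aligned); 10..12  -- tail padding (2B); sizeof = 12, alignof = 4
0..4  lock  (4B, 4-aligned)
4..8  -- padding (4B)
8..16  refcount  (8B, 8-aligned)
16..20  uid  (4B, 4-aligned)
20..24  -- padding (4B)
24..32  rss  (8B, 8-aligned)
32..44  pid  (12B, 4-aligned)

0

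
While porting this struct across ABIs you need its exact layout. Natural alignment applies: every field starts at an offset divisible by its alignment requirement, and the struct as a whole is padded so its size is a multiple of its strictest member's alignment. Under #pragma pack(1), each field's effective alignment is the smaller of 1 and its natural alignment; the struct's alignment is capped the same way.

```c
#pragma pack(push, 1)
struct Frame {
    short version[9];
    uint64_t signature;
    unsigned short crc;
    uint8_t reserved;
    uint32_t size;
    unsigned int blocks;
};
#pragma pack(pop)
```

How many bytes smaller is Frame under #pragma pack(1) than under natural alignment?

11

natural layout:
  version at 0 (size 18, align 2) → ends 18
  pad 6 to align 8 for signature
  signature at 24 (size 8, align 8) → ends 32
  crc at 32 (size 2, align 2) → ends 34
  reserved at 34 (size 1, align 1) → ends 35
  pad 1 to align 4 for size
  size at 36 (size 4, align 4) → ends 40
  blocks at 40 (size 4, align 4) → ends 44
  tail pad 4 to reach multiple of 8
  total 48 bytes, alignment 8
packed(1) layout:
  version at 0 (size 18, align 1) → ends 18
  signature at 18 (size 8, align 1) → ends 26
  crc at 26 (size 2, align 1) → ends 28
  reserved at 28 (size 1, align 1) → ends 29
  size at 29 (size 4, align 1) → ends 33
  blocks at 33 (size 4, align 1) → ends 37
  total 37 bytes, alignment 1
48 − 37 = 11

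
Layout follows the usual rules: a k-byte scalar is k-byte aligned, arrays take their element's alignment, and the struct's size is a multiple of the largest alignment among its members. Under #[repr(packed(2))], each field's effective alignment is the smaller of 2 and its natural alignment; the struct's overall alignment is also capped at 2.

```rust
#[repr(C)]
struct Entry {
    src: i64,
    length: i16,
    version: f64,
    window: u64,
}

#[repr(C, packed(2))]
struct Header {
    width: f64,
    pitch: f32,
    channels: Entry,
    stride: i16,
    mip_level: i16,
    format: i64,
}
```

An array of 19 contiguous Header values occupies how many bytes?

Entry: src at 0 (size 8, align 8) → ends 8; length at 8 (size 2, align 2) → ends 10; pad 6 to align 8 for version; version at 16 (size 8, align 8) → ends 24; window at 24 (size 8, align 8) → ends 32; total 32 bytes, alignment 8
width at 0 (size 8, align 2) → ends 8
pitch at 8 (size 4, align 2) → ends 12
channels at 12 (size 32, align 2) → ends 44
stride at 44 (size 2, align 2) → ends 46
mip_level at 46 (size 2, align 2) → ends 48
format at 48 (size 8, align 2) → ends 56
total 56 bytes, alignment 2
array of 19: 19 × 56 = 1064

1064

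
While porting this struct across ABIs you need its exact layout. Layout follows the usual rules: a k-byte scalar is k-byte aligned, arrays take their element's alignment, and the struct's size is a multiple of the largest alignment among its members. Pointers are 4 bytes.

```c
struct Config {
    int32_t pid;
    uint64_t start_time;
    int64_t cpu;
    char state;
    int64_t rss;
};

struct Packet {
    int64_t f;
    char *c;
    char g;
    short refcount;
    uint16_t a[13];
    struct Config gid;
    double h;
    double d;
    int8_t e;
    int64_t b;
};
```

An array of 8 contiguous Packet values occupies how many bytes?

960

Config: @0: pid [4B, align 4] → 4; +4 pad (align 8); @8: start_time [8B, align 8] → 16; @16: cpu [8B, align 8] → 24; @24: state [1B, align 1] → 25; +7 pad (align 8); @32: rss [8B, align 8] → 40; size 40, align 8
@0: f [8B, align 8] → 8
@8: c [4B, align 4] → 12
@12: g [1B, align 1] → 13
+1 pad (align 2)
@14: refcount [2B, align 2] → 16
@16: a [26B, align 2] → 42
+6 pad (align 8)
@48: gid [40B, align 8] → 88
@88: h [8B, align 8] → 96
@96: d [8B, align 8] → 104
@104: e [1B, align 1] → 105
+7 pad (align 8)
@112: b [8B, align 8] → 120
size 120, align 8
array of 8: 8 × 120 = 960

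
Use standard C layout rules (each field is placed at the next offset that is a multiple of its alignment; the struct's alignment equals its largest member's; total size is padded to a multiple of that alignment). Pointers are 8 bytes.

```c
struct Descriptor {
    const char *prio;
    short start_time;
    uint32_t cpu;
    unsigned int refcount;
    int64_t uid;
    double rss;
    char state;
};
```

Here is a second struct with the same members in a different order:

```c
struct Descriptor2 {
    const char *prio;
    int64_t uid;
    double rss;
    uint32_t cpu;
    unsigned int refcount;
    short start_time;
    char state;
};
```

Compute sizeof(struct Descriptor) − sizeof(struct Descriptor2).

8

0..8  prio  (8B, 8-aligned)
8..10  start_time  (2B, 2-aligned)
10..12  -- padding (2B)
12..16  cpu  (4B, 4-aligned)
16..20  refcount  (4B, 4-aligned)
20..24  -- padding (4B)
24..32  uid  (8B, 8-aligned)
32..40  rss  (8B, 8-aligned)
40..41  state  (1B, 1-aligned)
41..48  -- tail padding (7B)
sizeof = 48, alignof = 8
— Descriptor2 —
0..8  prio  (8B, 8-aligned)
8..16  uid  (8B, 8-aligned)
16..24  rss  (8B, 8-aligned)
24..28  cpu  (4B, 4-aligned)
28..32  refcount  (4B, 4-aligned)
32..34  start_time  (2B, 2-aligned)
34..35  state  (1B, 1-aligned)
35..40  -- tail padding (5B)
sizeof = 40, alignof = 8
48 − 40 = 8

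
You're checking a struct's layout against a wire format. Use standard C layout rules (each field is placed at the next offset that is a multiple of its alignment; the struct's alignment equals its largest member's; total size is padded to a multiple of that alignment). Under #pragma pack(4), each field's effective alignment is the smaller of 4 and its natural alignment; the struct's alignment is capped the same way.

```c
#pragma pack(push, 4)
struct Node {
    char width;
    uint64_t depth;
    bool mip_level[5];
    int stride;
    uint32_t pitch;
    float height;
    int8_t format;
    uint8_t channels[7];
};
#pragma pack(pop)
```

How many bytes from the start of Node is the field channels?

@0: width [1B, align 1] → 1
+3 pad (align 4)
@4: depth [8B, align 4] → 12
@12: mip_level [5B, align 1] → 17
+3 pad (align 4)
@20: stride [4B, align 4] → 24
@24: pitch [4B, align 4] → 28
@28: height [4B, align 4] → 32
@32: format [1B, align 1] → 33
@33: channels [7B, align 1] → 40

33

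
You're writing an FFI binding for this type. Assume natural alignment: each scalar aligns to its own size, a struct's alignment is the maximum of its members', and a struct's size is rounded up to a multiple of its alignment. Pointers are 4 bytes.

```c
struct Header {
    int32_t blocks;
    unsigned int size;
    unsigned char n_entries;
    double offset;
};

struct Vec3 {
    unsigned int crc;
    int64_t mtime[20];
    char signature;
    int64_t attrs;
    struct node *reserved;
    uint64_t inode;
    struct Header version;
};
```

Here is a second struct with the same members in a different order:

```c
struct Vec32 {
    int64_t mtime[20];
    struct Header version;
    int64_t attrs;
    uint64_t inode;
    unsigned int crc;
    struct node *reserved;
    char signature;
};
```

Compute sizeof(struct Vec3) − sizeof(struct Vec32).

8

Header: blocks at 0 (size 4, align 4) → ends 4; size at 4 (size 4, align 4) → ends 8; n_entries at 8 (size 1, align 1) → ends 9; pad 7 to align 8 for offset; offset at 16 (size 8, align 8) → ends 24; total 24 bytes, alignment 8
crc at 0 (size 4, align 4) → ends 4
pad 4 to align 8 for mtime
mtime at 8 (size 160, align 8) → ends 168
signature at 168 (size 1, align 1) → ends 169
pad 7 to align 8 for attrs
attrs at 176 (size 8, align 8) → ends 184
reserved at 184 (size 4, align 4) → ends 188
pad 4 to align 8 for inode
inode at 192 (size 8, align 8) → ends 200
version at 200 (size 24, align 8) → ends 224
total 224 bytes, alignment 8
— Vec32 —
mtime at 0 (size 160, align 8) → ends 160
version at 160 (size 24, align 8) → ends 184
attrs at 184 (size 8, align 8) → ends 192
inode at 192 (size 8, align 8) → ends 200
crc at 200 (size 4, align 4) → ends 204
reserved at 204 (size 4, align 4) → ends 208
signature at 208 (size 1, align 1) → ends 209
tail pad 7 to reach multiple of 8
total 216 bytes, alignment 8
224 − 216 = 8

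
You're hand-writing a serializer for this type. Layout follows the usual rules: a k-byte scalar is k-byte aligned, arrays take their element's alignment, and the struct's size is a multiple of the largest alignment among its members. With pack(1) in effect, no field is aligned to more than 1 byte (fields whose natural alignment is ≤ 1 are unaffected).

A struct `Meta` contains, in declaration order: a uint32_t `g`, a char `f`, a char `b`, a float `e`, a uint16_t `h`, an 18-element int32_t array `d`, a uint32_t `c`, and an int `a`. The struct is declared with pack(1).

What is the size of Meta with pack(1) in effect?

@0: g [4B, align 1] → 4
@4: f [1B, align 1] → 5
@5: b [1B, align 1] → 6
@6: e [4B, align 1] → 10
@10: h [2B, align 1] → 12
@12: d [72B, align 1] → 84
@84: c [4B, align 1] → 88
@88: a [4B, align 1] → 92
size 92, align 1

92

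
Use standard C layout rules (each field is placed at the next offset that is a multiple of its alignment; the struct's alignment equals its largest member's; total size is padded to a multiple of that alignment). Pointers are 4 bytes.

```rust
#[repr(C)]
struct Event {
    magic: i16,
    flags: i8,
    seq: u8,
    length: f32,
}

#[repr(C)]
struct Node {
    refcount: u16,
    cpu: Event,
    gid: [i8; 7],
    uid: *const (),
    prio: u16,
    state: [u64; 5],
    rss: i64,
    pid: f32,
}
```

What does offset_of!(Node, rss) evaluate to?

Event: 0..2  magic  (2B, 2-aligned); 2..3  flags  (1B, 1-aligned); 3..4  seq  (1B, 1-aligned); 4..8  length  (4B, 4-aligned); sizeof = 8, alignof = 4
0..2  refcount  (2B, 2-aligned)
2..4  -- padding (2B)
4..12  cpu  (8B, 4-aligned)
12..19  gid  (7B, 1-aligned)
19..20  -- padding (1B)
20..24  uid  (4B, 4-aligned)
24..26  prio  (2B, 2-aligned)
26..32  -- padding (6B)
32..72  state  (40B, 8-aligned)
72..80  rss  (8B, 8-aligned)

72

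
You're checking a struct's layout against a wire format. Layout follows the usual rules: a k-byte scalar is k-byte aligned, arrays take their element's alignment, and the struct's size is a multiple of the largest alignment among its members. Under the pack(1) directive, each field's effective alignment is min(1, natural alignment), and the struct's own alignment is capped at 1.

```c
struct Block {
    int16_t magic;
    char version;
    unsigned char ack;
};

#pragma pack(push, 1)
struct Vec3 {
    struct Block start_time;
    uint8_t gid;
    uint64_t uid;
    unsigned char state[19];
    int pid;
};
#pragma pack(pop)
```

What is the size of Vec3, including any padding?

36 bytes

Block: magic at 0 (size 2, align 2) → ends 2; version at 2 (size 1, align 1) → ends 3; ack at 3 (size 1, align 1) → ends 4; total 4 bytes, alignment 2
start_time at 0 (size 4, align 1) → ends 4
gid at 4 (size 1, align 1) → ends 5
uid at 5 (size 8, align 1) → ends 13
state at 13 (size 19, align 1) → ends 32
pid at 32 (size 4, align 1) → ends 36
total 36 bytes, alignment 1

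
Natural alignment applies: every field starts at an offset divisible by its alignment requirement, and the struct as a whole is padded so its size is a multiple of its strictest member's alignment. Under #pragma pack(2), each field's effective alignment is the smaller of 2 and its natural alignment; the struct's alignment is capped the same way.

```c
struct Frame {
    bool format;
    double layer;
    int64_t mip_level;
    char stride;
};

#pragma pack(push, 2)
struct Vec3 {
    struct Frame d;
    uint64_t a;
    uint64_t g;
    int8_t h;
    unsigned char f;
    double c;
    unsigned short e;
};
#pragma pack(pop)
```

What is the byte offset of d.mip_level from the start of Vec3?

16

Frame: @0: format [1B, align 1] → 1; +7 pad (align 8); @8: layer [8B, align 8] → 16; @16: mip_level [8B, align 8] → 24; @24: stride [1B, align 1] → 25; +7 tail pad (align 8); size 32, align 8
@0: d [32B, align 2] → 32
within Frame: mip_level at 16
0 + 16 = 16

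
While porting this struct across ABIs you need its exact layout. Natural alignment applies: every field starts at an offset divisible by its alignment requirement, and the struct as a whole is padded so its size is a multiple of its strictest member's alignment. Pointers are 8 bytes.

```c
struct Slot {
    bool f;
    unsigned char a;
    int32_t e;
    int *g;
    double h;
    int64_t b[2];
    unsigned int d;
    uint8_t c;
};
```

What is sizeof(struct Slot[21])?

@0: f [1B, align 1] → 1
@1: a [1B, align 1] → 2
+2 pad (align 4)
@4: e [4B, align 4] → 8
@8: g [8B, align 8] → 16
@16: h [8B, align 8] → 24
@24: b [16B, align 8] → 40
@40: d [4B, align 4] → 44
@44: c [1B, align 1] → 45
+3 tail pad (align 8)
size 48, align 8
array of 21: 21 × 48 = 1008

1008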